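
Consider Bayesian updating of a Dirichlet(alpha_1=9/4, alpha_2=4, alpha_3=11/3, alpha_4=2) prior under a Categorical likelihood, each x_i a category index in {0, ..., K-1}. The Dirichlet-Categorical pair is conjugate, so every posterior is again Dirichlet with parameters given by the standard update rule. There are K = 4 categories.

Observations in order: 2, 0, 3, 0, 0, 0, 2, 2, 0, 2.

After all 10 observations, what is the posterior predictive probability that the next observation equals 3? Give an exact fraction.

36/263

obs 1: x=2 → posterior Dirichlet(9/4, 4, 14/3, 2)
obs 2: x=0 → posterior Dirichlet(13/4, 4, 14/3, 2)
obs 3: x=3 → posterior Dirichlet(13/4, 4, 14/3, 3)
obs 4: x=0 → posterior Dirichlet(17/4, 4, 14/3, 3)
obs 5: x=0 → posterior Dirichlet(21/4, 4, 14/3, 3)
obs 6: x=0 → posterior Dirichlet(25/4, 4, 14/3, 3)
obs 7: x=2 → posterior Dirichlet(25/4, 4, 17/3, 3)
obs 8: x=2 → posterior Dirichlet(25/4, 4, 20/3, 3)
obs 9: x=0 → posterior Dirichlet(29/4, 4, 20/3, 3)
obs 10: x=2 → posterior Dirichlet(29/4, 4, 23/3, 3)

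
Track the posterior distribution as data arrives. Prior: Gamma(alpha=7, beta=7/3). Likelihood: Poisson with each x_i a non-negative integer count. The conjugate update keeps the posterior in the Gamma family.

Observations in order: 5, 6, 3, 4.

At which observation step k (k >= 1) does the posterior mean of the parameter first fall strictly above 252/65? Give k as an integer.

obs 1: x=5 → posterior Gamma(12, 10/3)
obs 2: x=6 → posterior Gamma(18, 13/3)
obs 3: x=3 → posterior Gamma(21, 16/3)
obs 4: x=4 → posterior Gamma(25, 19/3)

k = 2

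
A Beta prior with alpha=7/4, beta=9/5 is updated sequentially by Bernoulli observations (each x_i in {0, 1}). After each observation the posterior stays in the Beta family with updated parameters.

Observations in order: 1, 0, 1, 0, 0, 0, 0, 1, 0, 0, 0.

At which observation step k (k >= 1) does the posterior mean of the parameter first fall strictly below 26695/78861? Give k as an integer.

k = 11

obs 1: x=1 → posterior Beta(11/4, 9/5)
obs 2: x=0 → posterior Beta(11/4, 14/5)
obs 3: x=1 → posterior Beta(15/4, 14/5)
obs 4: x=0 → posterior Beta(15/4, 19/5)
obs 5: x=0 → posterior Beta(15/4, 24/5)
obs 6: x=0 → posterior Beta(15/4, 29/5)
obs 7: x=0 → posterior Beta(15/4, 34/5)
obs 8: x=1 → posterior Beta(19/4, 34/5)
obs 9: x=0 → posterior Beta(19/4, 39/5)
obs 10: x=0 → posterior Beta(19/4, 44/5)
obs 11: x=0 → posterior Beta(19/4, 49/5)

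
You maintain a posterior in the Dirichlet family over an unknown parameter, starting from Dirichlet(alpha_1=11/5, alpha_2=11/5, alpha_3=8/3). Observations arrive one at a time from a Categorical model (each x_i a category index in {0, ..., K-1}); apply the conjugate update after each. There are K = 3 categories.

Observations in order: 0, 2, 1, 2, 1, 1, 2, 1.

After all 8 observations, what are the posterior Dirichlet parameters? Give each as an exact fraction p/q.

obs 1: x=0 → posterior Dirichlet(16/5, 11/5, 8/3)
obs 2: x=2 → posterior Dirichlet(16/5, 11/5, 11/3)
obs 3: x=1 → posterior Dirichlet(16/5, 16/5, 11/3)
obs 4: x=2 → posterior Dirichlet(16/5, 16/5, 14/3)
obs 5: x=1 → posterior Dirichlet(16/5, 21/5, 14/3)
obs 6: x=1 → posterior Dirichlet(16/5, 26/5, 14/3)
obs 7: x=2 → posterior Dirichlet(16/5, 26/5, 17/3)
obs 8: x=1 → posterior Dirichlet(16/5, 31/5, 17/3)

alpha_1=16/5, alpha_2=31/5, alpha_3=17/3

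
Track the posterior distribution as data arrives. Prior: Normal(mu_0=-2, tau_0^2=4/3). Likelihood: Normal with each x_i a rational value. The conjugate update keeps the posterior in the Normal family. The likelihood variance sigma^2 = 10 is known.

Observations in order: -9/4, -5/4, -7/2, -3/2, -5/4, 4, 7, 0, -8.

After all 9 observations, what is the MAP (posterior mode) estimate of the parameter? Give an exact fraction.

obs 1: x=-9/4 → posterior Normal(-69/34, 20/17)
obs 2: x=-5/4 → posterior Normal(-37/19, 20/19)
obs 3: x=-7/2 → posterior Normal(-44/21, 20/21)
obs 4: x=-3/2 → posterior Normal(-47/23, 20/23)
obs 5: x=-5/4 → posterior Normal(-99/50, 4/5)
obs 6: x=4 → posterior Normal(-83/54, 20/27)
obs 7: x=7 → posterior Normal(-55/58, 20/29)
obs 8: x=0 → posterior Normal(-55/62, 20/31)
obs 9: x=-8 → posterior Normal(-29/22, 20/33)

-29/22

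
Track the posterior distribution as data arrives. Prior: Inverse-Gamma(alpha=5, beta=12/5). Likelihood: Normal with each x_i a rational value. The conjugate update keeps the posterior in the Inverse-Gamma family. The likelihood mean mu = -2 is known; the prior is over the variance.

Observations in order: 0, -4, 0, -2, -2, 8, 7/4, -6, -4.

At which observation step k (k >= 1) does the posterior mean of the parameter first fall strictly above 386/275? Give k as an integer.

k = 3

obs 1: x=0 → posterior Inverse-Gamma(11/2, 22/5)
obs 2: x=-4 → posterior Inverse-Gamma(6, 32/5)
obs 3: x=0 → posterior Inverse-Gamma(13/2, 42/5)
obs 4: x=-2 → posterior Inverse-Gamma(7, 42/5)
obs 5: x=-2 → posterior Inverse-Gamma(15/2, 42/5)
obs 6: x=8 → posterior Inverse-Gamma(8, 292/5)
obs 7: x=7/4 → posterior Inverse-Gamma(17/2, 10469/160)
obs 8: x=-6 → posterior Inverse-Gamma(9, 11749/160)
obs 9: x=-4 → posterior Inverse-Gamma(19/2, 12069/160)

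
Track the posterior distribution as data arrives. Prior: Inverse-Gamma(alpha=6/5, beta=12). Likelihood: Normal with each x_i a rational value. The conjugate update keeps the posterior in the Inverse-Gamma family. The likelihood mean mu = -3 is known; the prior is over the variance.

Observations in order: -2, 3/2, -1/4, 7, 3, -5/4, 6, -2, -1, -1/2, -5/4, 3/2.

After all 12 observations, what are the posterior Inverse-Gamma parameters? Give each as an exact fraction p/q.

obs 1: x=-2 → posterior Inverse-Gamma(17/10, 25/2)
obs 2: x=3/2 → posterior Inverse-Gamma(11/5, 181/8)
obs 3: x=-1/4 → posterior Inverse-Gamma(27/10, 845/32)
obs 4: x=7 → posterior Inverse-Gamma(16/5, 2445/32)
obs 5: x=3 → posterior Inverse-Gamma(37/10, 3021/32)
obs 6: x=-5/4 → posterior Inverse-Gamma(21/5, 1535/16)
obs 7: x=6 → posterior Inverse-Gamma(47/10, 2183/16)
obs 8: x=-2 → posterior Inverse-Gamma(26/5, 2191/16)
obs 9: x=-1 → posterior Inverse-Gamma(57/10, 2223/16)
obs 10: x=-1/2 → posterior Inverse-Gamma(31/5, 2273/16)
obs 11: x=-5/4 → posterior Inverse-Gamma(67/10, 4595/32)
obs 12: x=3/2 → posterior Inverse-Gamma(36/5, 4919/32)

alpha=36/5, beta=4919/32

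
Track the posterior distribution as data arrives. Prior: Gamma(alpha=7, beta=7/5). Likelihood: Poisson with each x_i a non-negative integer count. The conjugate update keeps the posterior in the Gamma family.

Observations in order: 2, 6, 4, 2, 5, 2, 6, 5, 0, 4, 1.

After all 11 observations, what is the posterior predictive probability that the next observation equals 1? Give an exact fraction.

1613084130911746708173456039551378991336514362210113016923313342957129566173265920/14906171772013839039331258207046482388715522616019738795741639786864734801171279507

obs 1: x=2 → posterior Gamma(9, 12/5)
obs 2: x=6 → posterior Gamma(15, 17/5)
obs 3: x=4 → posterior Gamma(19, 22/5)
obs 4: x=2 → posterior Gamma(21, 27/5)
obs 5: x=5 → posterior Gamma(26, 32/5)
obs 6: x=2 → posterior Gamma(28, 37/5)
obs 7: x=6 → posterior Gamma(34, 42/5)
obs 8: x=5 → posterior Gamma(39, 47/5)
obs 9: x=0 → posterior Gamma(39, 52/5)
obs 10: x=4 → posterior Gamma(43, 57/5)
obs 11: x=1 → posterior Gamma(44, 62/5)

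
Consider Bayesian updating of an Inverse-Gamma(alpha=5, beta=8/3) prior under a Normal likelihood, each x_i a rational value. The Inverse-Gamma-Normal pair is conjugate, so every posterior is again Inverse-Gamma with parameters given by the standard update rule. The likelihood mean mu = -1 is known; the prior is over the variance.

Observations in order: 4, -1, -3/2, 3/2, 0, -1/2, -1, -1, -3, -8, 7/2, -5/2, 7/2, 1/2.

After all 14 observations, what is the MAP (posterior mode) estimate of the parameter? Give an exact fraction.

1633/312

obs 1: x=4 → posterior Inverse-Gamma(11/2, 91/6)
obs 2: x=-1 → posterior Inverse-Gamma(6, 91/6)
obs 3: x=-3/2 → posterior Inverse-Gamma(13/2, 367/24)
obs 4: x=3/2 → posterior Inverse-Gamma(7, 221/12)
obs 5: x=0 → posterior Inverse-Gamma(15/2, 227/12)
obs 6: x=-1/2 → posterior Inverse-Gamma(8, 457/24)
obs 7: x=-1 → posterior Inverse-Gamma(17/2, 457/24)
obs 8: x=-1 → posterior Inverse-Gamma(9, 457/24)
obs 9: x=-3 → posterior Inverse-Gamma(19/2, 505/24)
obs 10: x=-8 → posterior Inverse-Gamma(10, 1093/24)
obs 11: x=7/2 → posterior Inverse-Gamma(21/2, 167/3)
obs 12: x=-5/2 → posterior Inverse-Gamma(11, 1363/24)
obs 13: x=7/2 → posterior Inverse-Gamma(23/2, 803/12)
obs 14: x=1/2 → posterior Inverse-Gamma(12, 1633/24)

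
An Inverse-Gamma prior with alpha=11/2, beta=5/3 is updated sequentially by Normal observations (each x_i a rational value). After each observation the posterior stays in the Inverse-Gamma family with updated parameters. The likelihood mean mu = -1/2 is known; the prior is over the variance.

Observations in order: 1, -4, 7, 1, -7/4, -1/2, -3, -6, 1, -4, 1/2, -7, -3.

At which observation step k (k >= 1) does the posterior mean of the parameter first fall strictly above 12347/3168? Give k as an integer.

k = 3

obs 1: x=1 → posterior Inverse-Gamma(6, 67/24)
obs 2: x=-4 → posterior Inverse-Gamma(13/2, 107/12)
obs 3: x=7 → posterior Inverse-Gamma(7, 889/24)
obs 4: x=1 → posterior Inverse-Gamma(15/2, 229/6)
obs 5: x=-7/4 → posterior Inverse-Gamma(8, 3739/96)
obs 6: x=-1/2 → posterior Inverse-Gamma(17/2, 3739/96)
obs 7: x=-3 → posterior Inverse-Gamma(9, 4039/96)
obs 8: x=-6 → posterior Inverse-Gamma(19/2, 5491/96)
obs 9: x=1 → posterior Inverse-Gamma(10, 5599/96)
obs 10: x=-4 → posterior Inverse-Gamma(21/2, 6187/96)
obs 11: x=1/2 → posterior Inverse-Gamma(11, 6235/96)
obs 12: x=-7 → posterior Inverse-Gamma(23/2, 8263/96)
obs 13: x=-3 → posterior Inverse-Gamma(12, 8563/96)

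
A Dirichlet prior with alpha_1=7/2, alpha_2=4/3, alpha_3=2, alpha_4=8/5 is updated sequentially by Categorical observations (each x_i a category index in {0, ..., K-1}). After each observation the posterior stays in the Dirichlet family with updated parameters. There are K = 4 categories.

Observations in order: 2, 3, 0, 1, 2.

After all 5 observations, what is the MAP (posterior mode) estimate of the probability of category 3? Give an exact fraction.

48/283

obs 1: x=2 → posterior Dirichlet(7/2, 4/3, 3, 8/5)
obs 2: x=3 → posterior Dirichlet(7/2, 4/3, 3, 13/5)
obs 3: x=0 → posterior Dirichlet(9/2, 4/3, 3, 13/5)
obs 4: x=1 → posterior Dirichlet(9/2, 7/3, 3, 13/5)
obs 5: x=2 → posterior Dirichlet(9/2, 7/3, 4, 13/5)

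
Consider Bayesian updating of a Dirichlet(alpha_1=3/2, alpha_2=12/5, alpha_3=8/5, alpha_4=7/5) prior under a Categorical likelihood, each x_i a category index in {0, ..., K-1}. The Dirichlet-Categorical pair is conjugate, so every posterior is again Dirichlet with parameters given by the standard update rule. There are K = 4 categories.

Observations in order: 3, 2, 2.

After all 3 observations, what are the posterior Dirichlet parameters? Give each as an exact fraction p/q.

obs 1: x=3 → posterior Dirichlet(3/2, 12/5, 8/5, 12/5)
obs 2: x=2 → posterior Dirichlet(3/2, 12/5, 13/5, 12/5)
obs 3: x=2 → posterior Dirichlet(3/2, 12/5, 18/5, 12/5)

alpha_1=3/2, alpha_2=12/5, alpha_3=18/5, alpha_4=12/5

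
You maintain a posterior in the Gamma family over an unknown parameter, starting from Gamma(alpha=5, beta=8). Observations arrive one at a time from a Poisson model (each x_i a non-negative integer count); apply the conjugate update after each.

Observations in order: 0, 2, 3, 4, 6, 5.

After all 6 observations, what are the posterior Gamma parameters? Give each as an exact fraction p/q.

obs 1: x=0 → posterior Gamma(5, 9)
obs 2: x=2 → posterior Gamma(7, 10)
obs 3: x=3 → posterior Gamma(10, 11)
obs 4: x=4 → posterior Gamma(14, 12)
obs 5: x=6 → posterior Gamma(20, 13)
obs 6: x=5 → posterior Gamma(25, 14)

alpha=25, beta=14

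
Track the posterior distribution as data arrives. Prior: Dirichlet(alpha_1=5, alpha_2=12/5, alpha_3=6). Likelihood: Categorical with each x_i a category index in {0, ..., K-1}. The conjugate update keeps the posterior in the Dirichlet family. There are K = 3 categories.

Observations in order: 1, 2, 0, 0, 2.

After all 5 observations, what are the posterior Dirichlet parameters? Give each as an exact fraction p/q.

obs 1: x=1 → posterior Dirichlet(5, 17/5, 6)
obs 2: x=2 → posterior Dirichlet(5, 17/5, 7)
obs 3: x=0 → posterior Dirichlet(6, 17/5, 7)
obs 4: x=0 → posterior Dirichlet(7, 17/5, 7)
obs 5: x=2 → posterior Dirichlet(7, 17/5, 8)

alpha_1=7, alpha_2=17/5, alpha_3=8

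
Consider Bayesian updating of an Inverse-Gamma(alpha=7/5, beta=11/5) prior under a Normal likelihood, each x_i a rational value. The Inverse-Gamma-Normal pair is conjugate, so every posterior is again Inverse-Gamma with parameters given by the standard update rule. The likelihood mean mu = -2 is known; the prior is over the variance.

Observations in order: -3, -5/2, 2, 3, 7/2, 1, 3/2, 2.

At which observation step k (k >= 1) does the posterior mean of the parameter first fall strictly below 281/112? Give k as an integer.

obs 1: x=-3 → posterior Inverse-Gamma(19/10, 27/10)
obs 2: x=-5/2 → posterior Inverse-Gamma(12/5, 113/40)
obs 3: x=2 → posterior Inverse-Gamma(29/10, 433/40)
obs 4: x=3 → posterior Inverse-Gamma(17/5, 933/40)
obs 5: x=7/2 → posterior Inverse-Gamma(39/10, 769/20)
obs 6: x=1 → posterior Inverse-Gamma(22/5, 859/20)
obs 7: x=3/2 → posterior Inverse-Gamma(49/10, 1963/40)
obs 8: x=2 → posterior Inverse-Gamma(27/5, 2283/40)

k = 2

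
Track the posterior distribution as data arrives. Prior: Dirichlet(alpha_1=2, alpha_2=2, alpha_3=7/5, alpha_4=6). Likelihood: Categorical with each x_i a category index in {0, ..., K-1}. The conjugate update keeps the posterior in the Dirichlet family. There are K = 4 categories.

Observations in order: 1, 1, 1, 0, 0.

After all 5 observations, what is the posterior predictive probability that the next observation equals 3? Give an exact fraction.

obs 1: x=1 → posterior Dirichlet(2, 3, 7/5, 6)
obs 2: x=1 → posterior Dirichlet(2, 4, 7/5, 6)
obs 3: x=1 → posterior Dirichlet(2, 5, 7/5, 6)
obs 4: x=0 → posterior Dirichlet(3, 5, 7/5, 6)
obs 5: x=0 → posterior Dirichlet(4, 5, 7/5, 6)

15/41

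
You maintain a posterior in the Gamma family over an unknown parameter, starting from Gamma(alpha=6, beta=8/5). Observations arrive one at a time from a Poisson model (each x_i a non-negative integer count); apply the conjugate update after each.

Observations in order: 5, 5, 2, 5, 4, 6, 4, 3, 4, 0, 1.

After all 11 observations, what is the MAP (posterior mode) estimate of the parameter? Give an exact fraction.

obs 1: x=5 → posterior Gamma(11, 13/5)
obs 2: x=5 → posterior Gamma(16, 18/5)
obs 3: x=2 → posterior Gamma(18, 23/5)
obs 4: x=5 → posterior Gamma(23, 28/5)
obs 5: x=4 → posterior Gamma(27, 33/5)
obs 6: x=6 → posterior Gamma(33, 38/5)
obs 7: x=4 → posterior Gamma(37, 43/5)
obs 8: x=3 → posterior Gamma(40, 48/5)
obs 9: x=4 → posterior Gamma(44, 53/5)
obs 10: x=0 → posterior Gamma(44, 58/5)
obs 11: x=1 → posterior Gamma(45, 63/5)

220/63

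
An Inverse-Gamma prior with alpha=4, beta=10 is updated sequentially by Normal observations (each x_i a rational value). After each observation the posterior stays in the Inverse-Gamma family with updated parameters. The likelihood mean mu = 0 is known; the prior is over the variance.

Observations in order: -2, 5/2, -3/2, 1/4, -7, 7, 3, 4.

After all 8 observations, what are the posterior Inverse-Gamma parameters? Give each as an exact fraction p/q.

obs 1: x=-2 → posterior Inverse-Gamma(9/2, 12)
obs 2: x=5/2 → posterior Inverse-Gamma(5, 121/8)
obs 3: x=-3/2 → posterior Inverse-Gamma(11/2, 65/4)
obs 4: x=1/4 → posterior Inverse-Gamma(6, 521/32)
obs 5: x=-7 → posterior Inverse-Gamma(13/2, 1305/32)
obs 6: x=7 → posterior Inverse-Gamma(7, 2089/32)
obs 7: x=3 → posterior Inverse-Gamma(15/2, 2233/32)
obs 8: x=4 → posterior Inverse-Gamma(8, 2489/32)

alpha=8, beta=2489/32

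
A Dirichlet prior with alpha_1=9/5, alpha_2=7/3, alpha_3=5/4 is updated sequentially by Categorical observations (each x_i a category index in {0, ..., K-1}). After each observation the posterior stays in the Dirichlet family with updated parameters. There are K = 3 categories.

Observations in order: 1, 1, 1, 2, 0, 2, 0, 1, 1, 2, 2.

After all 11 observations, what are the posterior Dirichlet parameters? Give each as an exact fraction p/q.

alpha_1=19/5, alpha_2=22/3, alpha_3=21/4

obs 1: x=1 → posterior Dirichlet(9/5, 10/3, 5/4)
obs 2: x=1 → posterior Dirichlet(9/5, 13/3, 5/4)
obs 3: x=1 → posterior Dirichlet(9/5, 16/3, 5/4)
obs 4: x=2 → posterior Dirichlet(9/5, 16/3, 9/4)
obs 5: x=0 → posterior Dirichlet(14/5, 16/3, 9/4)
obs 6: x=2 → posterior Dirichlet(14/5, 16/3, 13/4)
obs 7: x=0 → posterior Dirichlet(19/5, 16/3, 13/4)
obs 8: x=1 → posterior Dirichlet(19/5, 19/3, 13/4)
obs 9: x=1 → posterior Dirichlet(19/5, 22/3, 13/4)
obs 10: x=2 → posterior Dirichlet(19/5, 22/3, 17/4)
obs 11: x=2 → posterior Dirichlet(19/5, 22/3, 21/4)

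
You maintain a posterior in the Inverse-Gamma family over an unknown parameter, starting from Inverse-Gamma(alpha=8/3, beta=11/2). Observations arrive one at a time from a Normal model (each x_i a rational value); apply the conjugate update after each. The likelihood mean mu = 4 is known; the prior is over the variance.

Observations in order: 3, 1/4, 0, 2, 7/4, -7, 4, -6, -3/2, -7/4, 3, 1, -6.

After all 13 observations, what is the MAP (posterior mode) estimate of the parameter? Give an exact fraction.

21381/976

obs 1: x=3 → posterior Inverse-Gamma(19/6, 6)
obs 2: x=1/4 → posterior Inverse-Gamma(11/3, 417/32)
obs 3: x=0 → posterior Inverse-Gamma(25/6, 673/32)
obs 4: x=2 → posterior Inverse-Gamma(14/3, 737/32)
obs 5: x=7/4 → posterior Inverse-Gamma(31/6, 409/16)
obs 6: x=-7 → posterior Inverse-Gamma(17/3, 1377/16)
obs 7: x=4 → posterior Inverse-Gamma(37/6, 1377/16)
obs 8: x=-6 → posterior Inverse-Gamma(20/3, 2177/16)
obs 9: x=-3/2 → posterior Inverse-Gamma(43/6, 2419/16)
obs 10: x=-7/4 → posterior Inverse-Gamma(23/3, 5367/32)
obs 11: x=3 → posterior Inverse-Gamma(49/6, 5383/32)
obs 12: x=1 → posterior Inverse-Gamma(26/3, 5527/32)
obs 13: x=-6 → posterior Inverse-Gamma(55/6, 7127/32)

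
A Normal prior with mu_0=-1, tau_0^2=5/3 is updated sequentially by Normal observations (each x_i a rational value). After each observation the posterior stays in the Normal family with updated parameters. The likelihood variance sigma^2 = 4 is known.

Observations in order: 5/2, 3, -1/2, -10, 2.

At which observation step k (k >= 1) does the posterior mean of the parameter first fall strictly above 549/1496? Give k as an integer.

obs 1: x=5/2 → posterior Normal(1/34, 20/17)
obs 2: x=3 → posterior Normal(31/44, 10/11)
obs 3: x=-1/2 → posterior Normal(13/27, 20/27)
obs 4: x=-10 → posterior Normal(-37/32, 5/8)
obs 5: x=2 → posterior Normal(-27/37, 20/37)

k = 2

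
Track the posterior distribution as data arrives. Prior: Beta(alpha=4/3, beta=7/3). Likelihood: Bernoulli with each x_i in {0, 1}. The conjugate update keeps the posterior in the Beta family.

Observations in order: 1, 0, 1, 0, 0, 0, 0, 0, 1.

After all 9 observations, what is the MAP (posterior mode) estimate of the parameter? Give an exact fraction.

5/16

obs 1: x=1 → posterior Beta(7/3, 7/3)
obs 2: x=0 → posterior Beta(7/3, 10/3)
obs 3: x=1 → posterior Beta(10/3, 10/3)
obs 4: x=0 → posterior Beta(10/3, 13/3)
obs 5: x=0 → posterior Beta(10/3, 16/3)
obs 6: x=0 → posterior Beta(10/3, 19/3)
obs 7: x=0 → posterior Beta(10/3, 22/3)
obs 8: x=0 → posterior Beta(10/3, 25/3)
obs 9: x=1 → posterior Beta(13/3, 25/3)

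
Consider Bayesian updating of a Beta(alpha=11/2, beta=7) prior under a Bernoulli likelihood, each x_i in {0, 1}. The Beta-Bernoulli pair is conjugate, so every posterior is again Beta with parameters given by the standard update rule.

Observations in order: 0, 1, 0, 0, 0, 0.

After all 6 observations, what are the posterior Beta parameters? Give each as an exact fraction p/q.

alpha=13/2, beta=12

obs 1: x=0 → posterior Beta(11/2, 8)
obs 2: x=1 → posterior Beta(13/2, 8)
obs 3: x=0 → posterior Beta(13/2, 9)
obs 4: x=0 → posterior Beta(13/2, 10)
obs 5: x=0 → posterior Beta(13/2, 11)
obs 6: x=0 → posterior Beta(13/2, 12)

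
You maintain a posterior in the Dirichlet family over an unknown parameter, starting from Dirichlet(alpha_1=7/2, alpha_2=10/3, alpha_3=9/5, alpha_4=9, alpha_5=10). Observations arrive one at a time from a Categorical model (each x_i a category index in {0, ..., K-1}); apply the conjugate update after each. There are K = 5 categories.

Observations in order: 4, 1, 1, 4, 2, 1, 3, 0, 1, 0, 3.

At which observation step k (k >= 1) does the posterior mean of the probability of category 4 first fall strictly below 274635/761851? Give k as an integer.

k = 3

obs 1: x=4 → posterior Dirichlet(7/2, 10/3, 9/5, 9, 11)
obs 2: x=1 → posterior Dirichlet(7/2, 13/3, 9/5, 9, 11)
obs 3: x=1 → posterior Dirichlet(7/2, 16/3, 9/5, 9, 11)
obs 4: x=4 → posterior Dirichlet(7/2, 16/3, 9/5, 9, 12)
obs 5: x=2 → posterior Dirichlet(7/2, 16/3, 14/5, 9, 12)
obs 6: x=1 → posterior Dirichlet(7/2, 19/3, 14/5, 9, 12)
obs 7: x=3 → posterior Dirichlet(7/2, 19/3, 14/5, 10, 12)
obs 8: x=0 → posterior Dirichlet(9/2, 19/3, 14/5, 10, 12)
obs 9: x=1 → posterior Dirichlet(9/2, 22/3, 14/5, 10, 12)
obs 10: x=0 → posterior Dirichlet(11/2, 22/3, 14/5, 10, 12)
obs 11: x=3 → posterior Dirichlet(11/2, 22/3, 14/5, 11, 12)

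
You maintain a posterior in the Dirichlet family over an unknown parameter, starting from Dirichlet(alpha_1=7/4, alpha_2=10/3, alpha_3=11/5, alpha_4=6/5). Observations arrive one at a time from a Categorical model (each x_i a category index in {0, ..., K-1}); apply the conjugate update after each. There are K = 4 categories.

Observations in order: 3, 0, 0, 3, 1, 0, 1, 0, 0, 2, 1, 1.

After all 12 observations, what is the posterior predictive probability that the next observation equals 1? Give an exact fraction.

440/1229

obs 1: x=3 → posterior Dirichlet(7/4, 10/3, 11/5, 11/5)
obs 2: x=0 → posterior Dirichlet(11/4, 10/3, 11/5, 11/5)
obs 3: x=0 → posterior Dirichlet(15/4, 10/3, 11/5, 11/5)
obs 4: x=3 → posterior Dirichlet(15/4, 10/3, 11/5, 16/5)
obs 5: x=1 → posterior Dirichlet(15/4, 13/3, 11/5, 16/5)
obs 6: x=0 → posterior Dirichlet(19/4, 13/3, 11/5, 16/5)
obs 7: x=1 → posterior Dirichlet(19/4, 16/3, 11/5, 16/5)
obs 8: x=0 → posterior Dirichlet(23/4, 16/3, 11/5, 16/5)
obs 9: x=0 → posterior Dirichlet(27/4, 16/3, 11/5, 16/5)
obs 10: x=2 → posterior Dirichlet(27/4, 16/3, 16/5, 16/5)
obs 11: x=1 → posterior Dirichlet(27/4, 19/3, 16/5, 16/5)
obs 12: x=1 → posterior Dirichlet(27/4, 22/3, 16/5, 16/5)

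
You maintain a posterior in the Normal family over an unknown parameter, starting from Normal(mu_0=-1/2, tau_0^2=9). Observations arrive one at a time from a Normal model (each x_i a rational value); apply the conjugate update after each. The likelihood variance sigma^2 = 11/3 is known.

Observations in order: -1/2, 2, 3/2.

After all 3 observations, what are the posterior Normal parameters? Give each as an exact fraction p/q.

obs 1: x=-1/2 → posterior Normal(-1/2, 99/38)
obs 2: x=2 → posterior Normal(7/13, 99/65)
obs 3: x=3/2 → posterior Normal(151/184, 99/92)

mu_0=151/184, tau_0^2=99/92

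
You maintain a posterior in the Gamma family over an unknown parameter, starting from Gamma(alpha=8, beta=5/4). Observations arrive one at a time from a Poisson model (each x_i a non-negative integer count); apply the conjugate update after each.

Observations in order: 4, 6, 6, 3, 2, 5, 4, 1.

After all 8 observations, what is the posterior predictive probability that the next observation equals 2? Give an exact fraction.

obs 1: x=4 → posterior Gamma(12, 9/4)
obs 2: x=6 → posterior Gamma(18, 13/4)
obs 3: x=6 → posterior Gamma(24, 17/4)
obs 4: x=3 → posterior Gamma(27, 21/4)
obs 5: x=2 → posterior Gamma(29, 25/4)
obs 6: x=5 → posterior Gamma(34, 29/4)
obs 7: x=4 → posterior Gamma(38, 33/4)
obs 8: x=1 → posterior Gamma(39, 37/4)

180335747335658122963537958918849125384540097371909861899336047040/1330877630632711998713399240963346255985889330161650994325137953641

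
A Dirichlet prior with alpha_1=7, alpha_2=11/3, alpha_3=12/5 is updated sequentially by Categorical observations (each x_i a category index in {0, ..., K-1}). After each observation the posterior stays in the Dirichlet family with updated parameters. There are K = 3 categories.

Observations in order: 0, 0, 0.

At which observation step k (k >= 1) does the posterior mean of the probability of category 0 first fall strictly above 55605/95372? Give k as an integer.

k = 2

obs 1: x=0 → posterior Dirichlet(8, 11/3, 12/5)
obs 2: x=0 → posterior Dirichlet(9, 11/3, 12/5)
obs 3: x=0 → posterior Dirichlet(10, 11/3, 12/5)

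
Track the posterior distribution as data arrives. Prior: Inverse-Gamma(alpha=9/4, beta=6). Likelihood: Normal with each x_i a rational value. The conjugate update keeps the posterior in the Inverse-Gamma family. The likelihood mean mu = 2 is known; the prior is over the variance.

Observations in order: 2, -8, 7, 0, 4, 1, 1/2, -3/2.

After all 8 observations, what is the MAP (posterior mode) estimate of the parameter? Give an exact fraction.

obs 1: x=2 → posterior Inverse-Gamma(11/4, 6)
obs 2: x=-8 → posterior Inverse-Gamma(13/4, 56)
obs 3: x=7 → posterior Inverse-Gamma(15/4, 137/2)
obs 4: x=0 → posterior Inverse-Gamma(17/4, 141/2)
obs 5: x=4 → posterior Inverse-Gamma(19/4, 145/2)
obs 6: x=1 → posterior Inverse-Gamma(21/4, 73)
obs 7: x=1/2 → posterior Inverse-Gamma(23/4, 593/8)
obs 8: x=-3/2 → posterior Inverse-Gamma(25/4, 321/4)

321/29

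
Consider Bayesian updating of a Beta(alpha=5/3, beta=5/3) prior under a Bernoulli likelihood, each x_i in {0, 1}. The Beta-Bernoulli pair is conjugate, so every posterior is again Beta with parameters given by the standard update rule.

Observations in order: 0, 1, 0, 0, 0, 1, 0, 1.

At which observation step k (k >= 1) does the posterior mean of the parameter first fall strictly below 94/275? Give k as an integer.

obs 1: x=0 → posterior Beta(5/3, 8/3)
obs 2: x=1 → posterior Beta(8/3, 8/3)
obs 3: x=0 → posterior Beta(8/3, 11/3)
obs 4: x=0 → posterior Beta(8/3, 14/3)
obs 5: x=0 → posterior Beta(8/3, 17/3)
obs 6: x=1 → posterior Beta(11/3, 17/3)
obs 7: x=0 → posterior Beta(11/3, 20/3)
obs 8: x=1 → posterior Beta(14/3, 20/3)

k = 5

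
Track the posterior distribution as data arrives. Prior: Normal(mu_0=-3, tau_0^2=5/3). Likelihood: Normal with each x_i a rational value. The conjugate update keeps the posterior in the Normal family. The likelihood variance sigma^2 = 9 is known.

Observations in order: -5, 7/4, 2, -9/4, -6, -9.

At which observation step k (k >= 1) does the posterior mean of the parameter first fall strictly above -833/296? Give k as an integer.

k = 2

obs 1: x=-5 → posterior Normal(-53/16, 45/32)
obs 2: x=7/4 → posterior Normal(-389/148, 45/37)
obs 3: x=2 → posterior Normal(-349/168, 15/14)
obs 4: x=-9/4 → posterior Normal(-197/94, 45/47)
obs 5: x=-6 → posterior Normal(-257/104, 45/52)
obs 6: x=-9 → posterior Normal(-347/114, 15/19)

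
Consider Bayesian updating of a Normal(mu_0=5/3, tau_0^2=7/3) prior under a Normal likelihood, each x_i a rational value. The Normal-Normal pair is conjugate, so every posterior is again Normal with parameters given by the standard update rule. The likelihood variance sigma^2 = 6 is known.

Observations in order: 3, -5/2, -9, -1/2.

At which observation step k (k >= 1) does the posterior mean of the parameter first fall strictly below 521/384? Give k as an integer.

obs 1: x=3 → posterior Normal(51/25, 42/25)
obs 2: x=-5/2 → posterior Normal(67/64, 21/16)
obs 3: x=-9 → posterior Normal(-59/78, 14/13)
obs 4: x=-1/2 → posterior Normal(-33/46, 21/23)

k = 2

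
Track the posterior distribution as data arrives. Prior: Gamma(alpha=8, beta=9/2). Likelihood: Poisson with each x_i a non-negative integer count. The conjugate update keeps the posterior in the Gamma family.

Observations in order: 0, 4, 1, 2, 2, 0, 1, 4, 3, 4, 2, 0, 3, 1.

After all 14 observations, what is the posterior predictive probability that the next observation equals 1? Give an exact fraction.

obs 1: x=0 → posterior Gamma(8, 11/2)
obs 2: x=4 → posterior Gamma(12, 13/2)
obs 3: x=1 → posterior Gamma(13, 15/2)
obs 4: x=2 → posterior Gamma(15, 17/2)
obs 5: x=2 → posterior Gamma(17, 19/2)
obs 6: x=0 → posterior Gamma(17, 21/2)
obs 7: x=1 → posterior Gamma(18, 23/2)
obs 8: x=4 → posterior Gamma(22, 25/2)
obs 9: x=3 → posterior Gamma(25, 27/2)
obs 10: x=4 → posterior Gamma(29, 29/2)
obs 11: x=2 → posterior Gamma(31, 31/2)
obs 12: x=0 → posterior Gamma(31, 33/2)
obs 13: x=3 → posterior Gamma(34, 35/2)
obs 14: x=1 → posterior Gamma(35, 37/2)

539707411909747873619783130766770128728208711348366662510/1898129561558205508181011968996258533188221399875192046561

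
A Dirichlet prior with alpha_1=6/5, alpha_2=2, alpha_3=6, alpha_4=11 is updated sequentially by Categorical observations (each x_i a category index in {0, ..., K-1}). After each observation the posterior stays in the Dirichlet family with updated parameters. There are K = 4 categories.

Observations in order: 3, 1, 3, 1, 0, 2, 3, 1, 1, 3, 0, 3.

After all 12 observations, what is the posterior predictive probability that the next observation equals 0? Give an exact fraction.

16/161

obs 1: x=3 → posterior Dirichlet(6/5, 2, 6, 12)
obs 2: x=1 → posterior Dirichlet(6/5, 3, 6, 12)
obs 3: x=3 → posterior Dirichlet(6/5, 3, 6, 13)
obs 4: x=1 → posterior Dirichlet(6/5, 4, 6, 13)
obs 5: x=0 → posterior Dirichlet(11/5, 4, 6, 13)
obs 6: x=2 → posterior Dirichlet(11/5, 4, 7, 13)
obs 7: x=3 → posterior Dirichlet(11/5, 4, 7, 14)
obs 8: x=1 → posterior Dirichlet(11/5, 5, 7, 14)
obs 9: x=1 → posterior Dirichlet(11/5, 6, 7, 14)
obs 10: x=3 → posterior Dirichlet(11/5, 6, 7, 15)
obs 11: x=0 → posterior Dirichlet(16/5, 6, 7, 15)
obs 12: x=3 → posterior Dirichlet(16/5, 6, 7, 16)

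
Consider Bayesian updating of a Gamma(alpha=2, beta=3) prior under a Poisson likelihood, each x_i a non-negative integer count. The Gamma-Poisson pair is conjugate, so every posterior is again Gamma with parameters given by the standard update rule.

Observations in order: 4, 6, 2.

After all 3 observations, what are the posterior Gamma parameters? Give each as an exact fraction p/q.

alpha=14, beta=6

obs 1: x=4 → posterior Gamma(6, 4)
obs 2: x=6 → posterior Gamma(12, 5)
obs 3: x=2 → posterior Gamma(14, 6)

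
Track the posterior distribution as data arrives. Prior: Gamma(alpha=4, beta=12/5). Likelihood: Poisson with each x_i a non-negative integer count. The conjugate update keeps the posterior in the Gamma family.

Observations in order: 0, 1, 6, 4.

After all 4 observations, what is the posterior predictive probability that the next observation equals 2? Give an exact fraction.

113336795588871485128704000/456487940826035155404146917

obs 1: x=0 → posterior Gamma(4, 17/5)
obs 2: x=1 → posterior Gamma(5, 22/5)
obs 3: x=6 → posterior Gamma(11, 27/5)
obs 4: x=4 → posterior Gamma(15, 32/5)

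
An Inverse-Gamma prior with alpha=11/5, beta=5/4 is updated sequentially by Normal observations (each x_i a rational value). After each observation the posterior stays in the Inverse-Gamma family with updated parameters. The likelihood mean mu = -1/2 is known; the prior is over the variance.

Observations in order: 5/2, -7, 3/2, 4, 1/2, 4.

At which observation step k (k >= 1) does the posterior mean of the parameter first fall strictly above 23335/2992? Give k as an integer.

obs 1: x=5/2 → posterior Inverse-Gamma(27/10, 23/4)
obs 2: x=-7 → posterior Inverse-Gamma(16/5, 215/8)
obs 3: x=3/2 → posterior Inverse-Gamma(37/10, 231/8)
obs 4: x=4 → posterior Inverse-Gamma(21/5, 39)
obs 5: x=1/2 → posterior Inverse-Gamma(47/10, 79/2)
obs 6: x=4 → posterior Inverse-Gamma(26/5, 397/8)

k = 2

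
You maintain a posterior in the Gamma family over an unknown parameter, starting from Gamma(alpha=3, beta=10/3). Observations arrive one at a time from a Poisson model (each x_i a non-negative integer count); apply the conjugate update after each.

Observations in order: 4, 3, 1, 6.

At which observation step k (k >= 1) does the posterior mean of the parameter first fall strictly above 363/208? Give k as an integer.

obs 1: x=4 → posterior Gamma(7, 13/3)
obs 2: x=3 → posterior Gamma(10, 16/3)
obs 3: x=1 → posterior Gamma(11, 19/3)
obs 4: x=6 → posterior Gamma(17, 22/3)

k = 2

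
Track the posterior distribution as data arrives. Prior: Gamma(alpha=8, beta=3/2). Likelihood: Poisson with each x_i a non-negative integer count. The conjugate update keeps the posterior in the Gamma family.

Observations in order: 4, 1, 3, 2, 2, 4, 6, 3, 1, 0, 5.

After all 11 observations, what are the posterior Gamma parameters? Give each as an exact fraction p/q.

alpha=39, beta=25/2

obs 1: x=4 → posterior Gamma(12, 5/2)
obs 2: x=1 → posterior Gamma(13, 7/2)
obs 3: x=3 → posterior Gamma(16, 9/2)
obs 4: x=2 → posterior Gamma(18, 11/2)
obs 5: x=2 → posterior Gamma(20, 13/2)
obs 6: x=4 → posterior Gamma(24, 15/2)
obs 7: x=6 → posterior Gamma(30, 17/2)
obs 8: x=3 → posterior Gamma(33, 19/2)
obs 9: x=1 → posterior Gamma(34, 21/2)
obs 10: x=0 → posterior Gamma(34, 23/2)
obs 11: x=5 → posterior Gamma(39, 25/2)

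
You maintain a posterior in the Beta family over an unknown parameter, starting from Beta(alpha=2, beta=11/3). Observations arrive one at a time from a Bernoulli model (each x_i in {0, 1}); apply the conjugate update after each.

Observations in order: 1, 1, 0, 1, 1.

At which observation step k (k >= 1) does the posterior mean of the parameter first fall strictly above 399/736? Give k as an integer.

k = 5

obs 1: x=1 → posterior Beta(3, 11/3)
obs 2: x=1 → posterior Beta(4, 11/3)
obs 3: x=0 → posterior Beta(4, 14/3)
obs 4: x=1 → posterior Beta(5, 14/3)
obs 5: x=1 → posterior Beta(6, 14/3)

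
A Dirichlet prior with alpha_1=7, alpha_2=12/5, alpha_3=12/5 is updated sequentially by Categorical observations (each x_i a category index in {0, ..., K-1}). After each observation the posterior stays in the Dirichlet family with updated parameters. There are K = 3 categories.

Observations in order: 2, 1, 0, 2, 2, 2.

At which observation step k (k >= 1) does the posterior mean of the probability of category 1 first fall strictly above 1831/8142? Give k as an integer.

obs 1: x=2 → posterior Dirichlet(7, 12/5, 17/5)
obs 2: x=1 → posterior Dirichlet(7, 17/5, 17/5)
obs 3: x=0 → posterior Dirichlet(8, 17/5, 17/5)
obs 4: x=2 → posterior Dirichlet(8, 17/5, 22/5)
obs 5: x=2 → posterior Dirichlet(8, 17/5, 27/5)
obs 6: x=2 → posterior Dirichlet(8, 17/5, 32/5)

k = 2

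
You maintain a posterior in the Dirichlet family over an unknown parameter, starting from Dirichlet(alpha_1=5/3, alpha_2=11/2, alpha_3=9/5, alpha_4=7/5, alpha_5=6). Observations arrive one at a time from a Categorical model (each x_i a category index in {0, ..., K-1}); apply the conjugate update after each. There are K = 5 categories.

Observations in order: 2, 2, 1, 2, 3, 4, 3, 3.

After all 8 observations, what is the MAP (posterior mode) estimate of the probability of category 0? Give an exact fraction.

20/581

obs 1: x=2 → posterior Dirichlet(5/3, 11/2, 14/5, 7/5, 6)
obs 2: x=2 → posterior Dirichlet(5/3, 11/2, 19/5, 7/5, 6)
obs 3: x=1 → posterior Dirichlet(5/3, 13/2, 19/5, 7/5, 6)
obs 4: x=2 → posterior Dirichlet(5/3, 13/2, 24/5, 7/5, 6)
obs 5: x=3 → posterior Dirichlet(5/3, 13/2, 24/5, 12/5, 6)
obs 6: x=4 → posterior Dirichlet(5/3, 13/2, 24/5, 12/5, 7)
obs 7: x=3 → posterior Dirichlet(5/3, 13/2, 24/5, 17/5, 7)
obs 8: x=3 → posterior Dirichlet(5/3, 13/2, 24/5, 22/5, 7)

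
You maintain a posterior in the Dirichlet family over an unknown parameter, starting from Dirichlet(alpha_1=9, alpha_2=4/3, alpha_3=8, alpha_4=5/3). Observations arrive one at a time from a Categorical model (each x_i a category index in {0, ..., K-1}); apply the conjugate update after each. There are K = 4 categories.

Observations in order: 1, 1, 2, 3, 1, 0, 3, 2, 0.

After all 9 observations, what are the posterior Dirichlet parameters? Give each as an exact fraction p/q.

obs 1: x=1 → posterior Dirichlet(9, 7/3, 8, 5/3)
obs 2: x=1 → posterior Dirichlet(9, 10/3, 8, 5/3)
obs 3: x=2 → posterior Dirichlet(9, 10/3, 9, 5/3)
obs 4: x=3 → posterior Dirichlet(9, 10/3, 9, 8/3)
obs 5: x=1 → posterior Dirichlet(9, 13/3, 9, 8/3)
obs 6: x=0 → posterior Dirichlet(10, 13/3, 9, 8/3)
obs 7: x=3 → posterior Dirichlet(10, 13/3, 9, 11/3)
obs 8: x=2 → posterior Dirichlet(10, 13/3, 10, 11/3)
obs 9: x=0 → posterior Dirichlet(11, 13/3, 10, 11/3)

alpha_1=11, alpha_2=13/3, alpha_3=10, alpha_4=11/3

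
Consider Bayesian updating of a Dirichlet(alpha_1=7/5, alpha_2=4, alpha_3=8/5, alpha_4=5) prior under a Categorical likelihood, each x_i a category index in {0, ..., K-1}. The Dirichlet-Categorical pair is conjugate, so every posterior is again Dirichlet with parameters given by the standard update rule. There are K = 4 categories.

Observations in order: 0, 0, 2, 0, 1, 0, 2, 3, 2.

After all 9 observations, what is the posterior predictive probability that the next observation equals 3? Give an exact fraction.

obs 1: x=0 → posterior Dirichlet(12/5, 4, 8/5, 5)
obs 2: x=0 → posterior Dirichlet(17/5, 4, 8/5, 5)
obs 3: x=2 → posterior Dirichlet(17/5, 4, 13/5, 5)
obs 4: x=0 → posterior Dirichlet(22/5, 4, 13/5, 5)
obs 5: x=1 → posterior Dirichlet(22/5, 5, 13/5, 5)
obs 6: x=0 → posterior Dirichlet(27/5, 5, 13/5, 5)
obs 7: x=2 → posterior Dirichlet(27/5, 5, 18/5, 5)
obs 8: x=3 → posterior Dirichlet(27/5, 5, 18/5, 6)
obs 9: x=2 → posterior Dirichlet(27/5, 5, 23/5, 6)

2/7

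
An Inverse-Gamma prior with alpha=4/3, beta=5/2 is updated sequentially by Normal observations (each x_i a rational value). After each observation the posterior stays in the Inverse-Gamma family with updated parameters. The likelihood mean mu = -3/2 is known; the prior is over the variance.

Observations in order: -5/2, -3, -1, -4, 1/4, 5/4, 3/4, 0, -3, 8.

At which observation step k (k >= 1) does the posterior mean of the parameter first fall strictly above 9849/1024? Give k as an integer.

obs 1: x=-5/2 → posterior Inverse-Gamma(11/6, 3)
obs 2: x=-3 → posterior Inverse-Gamma(7/3, 33/8)
obs 3: x=-1 → posterior Inverse-Gamma(17/6, 17/4)
obs 4: x=-4 → posterior Inverse-Gamma(10/3, 59/8)
obs 5: x=1/4 → posterior Inverse-Gamma(23/6, 285/32)
obs 6: x=5/4 → posterior Inverse-Gamma(13/3, 203/16)
obs 7: x=3/4 → posterior Inverse-Gamma(29/6, 487/32)
obs 8: x=0 → posterior Inverse-Gamma(16/3, 523/32)
obs 9: x=-3 → posterior Inverse-Gamma(35/6, 559/32)
obs 10: x=8 → posterior Inverse-Gamma(19/3, 2003/32)

k = 10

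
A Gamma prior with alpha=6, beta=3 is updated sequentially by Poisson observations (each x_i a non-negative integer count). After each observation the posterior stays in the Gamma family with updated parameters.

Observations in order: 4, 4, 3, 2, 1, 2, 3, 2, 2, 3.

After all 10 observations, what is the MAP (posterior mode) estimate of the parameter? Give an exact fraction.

31/13

obs 1: x=4 → posterior Gamma(10, 4)
obs 2: x=4 → posterior Gamma(14, 5)
obs 3: x=3 → posterior Gamma(17, 6)
obs 4: x=2 → posterior Gamma(19, 7)
obs 5: x=1 → posterior Gamma(20, 8)
obs 6: x=2 → posterior Gamma(22, 9)
obs 7: x=3 → posterior Gamma(25, 10)
obs 8: x=2 → posterior Gamma(27, 11)
obs 9: x=2 → posterior Gamma(29, 12)
obs 10: x=3 → posterior Gamma(32, 13)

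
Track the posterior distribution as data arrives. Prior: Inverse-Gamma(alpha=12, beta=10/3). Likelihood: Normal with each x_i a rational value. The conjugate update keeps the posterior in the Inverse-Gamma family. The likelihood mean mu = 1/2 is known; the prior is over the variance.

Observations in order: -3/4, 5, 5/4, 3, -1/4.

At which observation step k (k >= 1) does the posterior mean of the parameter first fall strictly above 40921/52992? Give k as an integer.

obs 1: x=-3/4 → posterior Inverse-Gamma(25/2, 395/96)
obs 2: x=5 → posterior Inverse-Gamma(13, 1367/96)
obs 3: x=5/4 → posterior Inverse-Gamma(27/2, 697/48)
obs 4: x=3 → posterior Inverse-Gamma(14, 847/48)
obs 5: x=-1/4 → posterior Inverse-Gamma(29/2, 1721/96)

k = 2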